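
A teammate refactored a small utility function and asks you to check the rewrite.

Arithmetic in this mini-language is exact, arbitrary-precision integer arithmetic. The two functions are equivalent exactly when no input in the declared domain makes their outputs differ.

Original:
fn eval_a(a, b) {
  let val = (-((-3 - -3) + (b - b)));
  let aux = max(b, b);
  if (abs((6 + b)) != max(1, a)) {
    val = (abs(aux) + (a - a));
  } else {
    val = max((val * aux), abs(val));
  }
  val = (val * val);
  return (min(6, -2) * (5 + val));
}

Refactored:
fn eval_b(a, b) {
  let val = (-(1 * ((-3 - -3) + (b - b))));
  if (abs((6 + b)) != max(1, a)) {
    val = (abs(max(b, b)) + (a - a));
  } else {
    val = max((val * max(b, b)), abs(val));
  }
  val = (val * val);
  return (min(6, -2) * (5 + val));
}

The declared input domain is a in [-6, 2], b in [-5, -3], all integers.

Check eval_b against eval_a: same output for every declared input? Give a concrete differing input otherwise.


Changes here: constant usage differs; statement counts differ; arithmetic usage differs; local variable names differ; min/max/abs usage differs; the full 27-point sweep finds no disagreement.
verdict: equivalent


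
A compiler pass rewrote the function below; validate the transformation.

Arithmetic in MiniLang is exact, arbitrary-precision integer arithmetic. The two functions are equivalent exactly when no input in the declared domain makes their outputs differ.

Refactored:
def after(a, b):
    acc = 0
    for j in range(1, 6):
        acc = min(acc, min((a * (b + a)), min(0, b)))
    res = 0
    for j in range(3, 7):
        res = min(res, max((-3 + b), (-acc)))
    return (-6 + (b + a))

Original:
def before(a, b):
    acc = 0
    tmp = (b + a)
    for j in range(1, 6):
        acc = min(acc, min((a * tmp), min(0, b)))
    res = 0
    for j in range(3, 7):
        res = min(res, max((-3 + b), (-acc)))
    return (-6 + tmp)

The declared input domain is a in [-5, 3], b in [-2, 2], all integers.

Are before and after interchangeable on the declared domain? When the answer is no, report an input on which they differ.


Behavior is preserved: although local variable names differ, plus statement counts differ, plus arithmetic usage differs, the outputs never diverge.
Spot check at a=-3, b=1 — before: acc becomes 0; next tmp becomes -2; next at j=1:; next acc becomes 0; next at j=2:; next acc becomes 0; next at j=3:; next acc becomes 0; next at j=4:; next acc becomes 0; next at j=5:; next acc becomes 0; next res becomes 0; next at j=3:; next res becomes 0; next at j=4:; next res becomes 0; next at j=5:; next res becomes 0; next at j=6:; next res becomes 0; next final value -8. after: acc becomes 0; next at j=1:; next acc becomes 0; next at j=2:; next acc becomes 0; next at j=3:; next acc becomes 0; next at j=4:; next acc becomes 0; next at j=5:; next acc becomes 0; next res becomes 0; next at j=3:; next res becomes 0; next at j=4:; next res becomes 0; next at j=5:; next res becomes 0; next at j=6:; next res becomes 0; next final value -8. Both give -8.
Every one of the 45 inputs gives matching results.
verdict: equivalent


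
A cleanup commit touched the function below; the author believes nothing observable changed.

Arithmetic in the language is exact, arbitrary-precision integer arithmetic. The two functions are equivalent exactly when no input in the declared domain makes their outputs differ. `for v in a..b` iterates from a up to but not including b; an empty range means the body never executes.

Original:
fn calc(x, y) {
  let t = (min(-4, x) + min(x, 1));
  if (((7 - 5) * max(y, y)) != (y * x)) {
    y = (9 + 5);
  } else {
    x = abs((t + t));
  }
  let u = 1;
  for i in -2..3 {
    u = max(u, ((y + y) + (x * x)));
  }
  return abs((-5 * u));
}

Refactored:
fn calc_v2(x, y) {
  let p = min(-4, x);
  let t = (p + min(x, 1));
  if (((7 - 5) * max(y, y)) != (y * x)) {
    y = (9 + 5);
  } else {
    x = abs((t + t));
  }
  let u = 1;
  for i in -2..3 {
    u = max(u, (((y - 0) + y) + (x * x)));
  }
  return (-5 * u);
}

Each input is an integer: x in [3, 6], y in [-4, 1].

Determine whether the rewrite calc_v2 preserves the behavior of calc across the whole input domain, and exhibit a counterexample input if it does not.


The rewrite breaks on x=3, y=-4, where the results are 185 and -185.
calc: t = -3; (((7 - 5) * max(y, y)) != (y * x)) -> true; y = 14; u = 1; [i=-2]; u = 37; [i=-1]; u = 37; [i=0]; u = 37; [i=1]; u = 37; [i=2]; u = 37; return 185
calc_v2: p = -4; t = -3; (((7 - 5) * max(y, y)) != (y * x)) -> true; y = 14; u = 1; [i=-2]; u = 37; [i=-1]; u = 37; [i=0]; u = 37; [i=1]; u = 37; [i=2]; u = 37; return -185
verdict: not equivalent; witness: x=3, y=-4


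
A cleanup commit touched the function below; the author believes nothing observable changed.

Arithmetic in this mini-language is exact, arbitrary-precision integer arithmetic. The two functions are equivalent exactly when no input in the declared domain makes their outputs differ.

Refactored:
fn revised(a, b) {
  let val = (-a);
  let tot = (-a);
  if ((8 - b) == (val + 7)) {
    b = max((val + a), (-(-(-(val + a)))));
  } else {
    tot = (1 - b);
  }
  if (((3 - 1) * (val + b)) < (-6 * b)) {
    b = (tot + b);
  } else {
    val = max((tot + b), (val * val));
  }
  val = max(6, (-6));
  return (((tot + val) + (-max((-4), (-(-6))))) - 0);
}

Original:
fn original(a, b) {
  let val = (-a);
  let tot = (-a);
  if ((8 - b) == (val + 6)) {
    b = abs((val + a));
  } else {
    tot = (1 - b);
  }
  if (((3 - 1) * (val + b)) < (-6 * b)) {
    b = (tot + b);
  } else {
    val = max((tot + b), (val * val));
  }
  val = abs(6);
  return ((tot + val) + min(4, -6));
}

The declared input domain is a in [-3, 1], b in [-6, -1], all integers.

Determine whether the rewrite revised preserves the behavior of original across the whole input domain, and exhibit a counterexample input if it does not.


These are not equivalent — on a=-3, b=-1 the outputs split (3 vs 2).
original: val = 3; tot = 3; ((8 - b) == (val + 6)) -> true; b = 0; (((3 - 1) * (val + b)) < (-6 * b)) -> false; val = 9; val = 6; return 3
revised: val = 3; tot = 3; ((8 - b) == (val + 7)) -> false; tot = 2; (((3 - 1) * (val + b)) < (-6 * b)) -> true; b = 1; val = 6; return 2
verdict: not equivalent; witness: a=-3, b=-1


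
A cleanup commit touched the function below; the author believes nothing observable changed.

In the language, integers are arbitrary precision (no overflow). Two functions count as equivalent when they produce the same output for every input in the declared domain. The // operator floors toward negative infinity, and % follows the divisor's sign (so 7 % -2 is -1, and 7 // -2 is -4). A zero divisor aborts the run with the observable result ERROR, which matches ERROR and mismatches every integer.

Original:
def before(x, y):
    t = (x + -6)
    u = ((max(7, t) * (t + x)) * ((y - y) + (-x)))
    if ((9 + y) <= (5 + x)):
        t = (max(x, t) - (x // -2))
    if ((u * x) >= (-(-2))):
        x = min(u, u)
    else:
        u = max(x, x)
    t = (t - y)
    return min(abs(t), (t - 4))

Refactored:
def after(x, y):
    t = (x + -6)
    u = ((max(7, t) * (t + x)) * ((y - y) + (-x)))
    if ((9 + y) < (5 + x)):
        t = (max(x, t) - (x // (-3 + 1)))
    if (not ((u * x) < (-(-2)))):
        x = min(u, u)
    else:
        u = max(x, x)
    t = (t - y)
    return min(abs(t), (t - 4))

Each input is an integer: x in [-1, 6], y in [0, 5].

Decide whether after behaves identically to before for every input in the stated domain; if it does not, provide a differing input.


Consider the input x=4, y=0.
before: t=-2, then u=-56, then ((9 + y) <= (5 + x)) is true, then t=6, then ((u * x) >= (-(-2))) is false, then u=4, then t=6, then returns 2
after: t=-2, then u=-56, then ((9 + y) < (5 + x)) is false, then (not ((u * x) < (-(-2)))) is false, then u=4, then t=-2, then returns -6
2 != -6, so the rewrite changes behavior.
verdict: not equivalent; witness: x=4, y=0


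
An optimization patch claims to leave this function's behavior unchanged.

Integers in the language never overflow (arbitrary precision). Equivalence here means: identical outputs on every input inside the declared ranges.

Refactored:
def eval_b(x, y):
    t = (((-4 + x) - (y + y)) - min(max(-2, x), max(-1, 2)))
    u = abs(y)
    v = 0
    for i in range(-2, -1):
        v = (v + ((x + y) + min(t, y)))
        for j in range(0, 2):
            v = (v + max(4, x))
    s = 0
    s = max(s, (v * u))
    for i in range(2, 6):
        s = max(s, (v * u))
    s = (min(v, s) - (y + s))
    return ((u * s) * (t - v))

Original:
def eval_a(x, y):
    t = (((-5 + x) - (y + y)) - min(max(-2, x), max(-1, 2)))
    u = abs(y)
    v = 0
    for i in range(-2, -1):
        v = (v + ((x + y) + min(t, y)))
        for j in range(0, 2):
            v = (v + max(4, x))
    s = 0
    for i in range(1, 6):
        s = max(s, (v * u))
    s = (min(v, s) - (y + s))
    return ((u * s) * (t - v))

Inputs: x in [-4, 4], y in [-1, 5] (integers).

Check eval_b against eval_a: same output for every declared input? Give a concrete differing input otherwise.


Consider the input x=-4, y=-1.
eval_a: t=-5, then u=1, then v=0, then (i=-2), then v=-10, then (j=0), then v=-6, then (j=1), then v=-2, then s=0, then (i=1), then s=0, then (i=2), then s=0, then (i=3), then s=0, then (i=4), then s=0, then (i=5), then s=0, then s=-1, then returns 3
eval_b: t=-4, then u=1, then v=0, then (i=-2), then v=-9, then (j=0), then v=-5, then (j=1), then v=-1, then s=0, then s=0, then (i=2), then s=0, then (i=3), then s=0, then (i=4), then s=0, then (i=5), then s=0, then s=0, then returns 0
3 and 0 differ, so these are not the same function on this domain.
verdict: not equivalent; witness: x=-4, y=-1


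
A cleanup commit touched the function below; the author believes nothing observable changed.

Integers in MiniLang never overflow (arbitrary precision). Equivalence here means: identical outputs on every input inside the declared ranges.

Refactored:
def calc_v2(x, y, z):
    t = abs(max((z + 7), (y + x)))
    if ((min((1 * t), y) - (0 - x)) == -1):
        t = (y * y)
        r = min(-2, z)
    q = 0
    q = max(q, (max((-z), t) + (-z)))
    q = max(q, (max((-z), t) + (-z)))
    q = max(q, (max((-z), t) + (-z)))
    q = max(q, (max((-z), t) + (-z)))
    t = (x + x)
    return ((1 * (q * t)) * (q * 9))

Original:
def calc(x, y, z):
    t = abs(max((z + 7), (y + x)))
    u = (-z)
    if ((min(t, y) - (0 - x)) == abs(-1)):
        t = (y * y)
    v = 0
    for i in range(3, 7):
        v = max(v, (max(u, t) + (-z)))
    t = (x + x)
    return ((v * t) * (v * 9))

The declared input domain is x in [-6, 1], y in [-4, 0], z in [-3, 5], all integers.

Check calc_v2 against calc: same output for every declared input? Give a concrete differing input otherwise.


Not equivalent: x=-1, y=0, z=-3 separates them (-882 vs -648).
calc: t=4, then u=3, then ((min(t, y) - (0 - x)) == abs(-1)) is false, then v=0, then (i=3), then v=7, then (i=4), then v=7, then (i=5), then v=7, then (i=6), then v=7, then t=-2, then returns -882
calc_v2: t=4, then ((min((1 * t), y) - (0 - x)) == -1) is true, then t=0, then r=-3, then q=0, then q=6, then q=6, then q=6, then q=6, then t=-2, then returns -648
verdict: not equivalent; witness: x=-1, y=0, z=-3


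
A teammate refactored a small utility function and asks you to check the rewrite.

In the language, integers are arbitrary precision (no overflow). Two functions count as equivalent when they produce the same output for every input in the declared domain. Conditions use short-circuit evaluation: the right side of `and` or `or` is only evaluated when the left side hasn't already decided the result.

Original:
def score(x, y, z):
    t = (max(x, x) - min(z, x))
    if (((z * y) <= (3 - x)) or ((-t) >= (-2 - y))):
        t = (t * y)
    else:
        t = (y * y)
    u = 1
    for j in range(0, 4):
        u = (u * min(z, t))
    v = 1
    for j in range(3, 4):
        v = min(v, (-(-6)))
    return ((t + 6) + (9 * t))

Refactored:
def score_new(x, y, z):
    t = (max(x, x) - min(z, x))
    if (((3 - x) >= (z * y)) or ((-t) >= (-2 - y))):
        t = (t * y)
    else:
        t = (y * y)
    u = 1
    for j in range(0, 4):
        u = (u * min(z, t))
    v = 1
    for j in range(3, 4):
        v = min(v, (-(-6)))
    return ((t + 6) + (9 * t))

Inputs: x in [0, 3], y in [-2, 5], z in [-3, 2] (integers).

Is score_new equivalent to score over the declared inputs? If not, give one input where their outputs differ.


Changes here: comparison usage differs; the full 192-point sweep finds no disagreement.
verdict: equivalent


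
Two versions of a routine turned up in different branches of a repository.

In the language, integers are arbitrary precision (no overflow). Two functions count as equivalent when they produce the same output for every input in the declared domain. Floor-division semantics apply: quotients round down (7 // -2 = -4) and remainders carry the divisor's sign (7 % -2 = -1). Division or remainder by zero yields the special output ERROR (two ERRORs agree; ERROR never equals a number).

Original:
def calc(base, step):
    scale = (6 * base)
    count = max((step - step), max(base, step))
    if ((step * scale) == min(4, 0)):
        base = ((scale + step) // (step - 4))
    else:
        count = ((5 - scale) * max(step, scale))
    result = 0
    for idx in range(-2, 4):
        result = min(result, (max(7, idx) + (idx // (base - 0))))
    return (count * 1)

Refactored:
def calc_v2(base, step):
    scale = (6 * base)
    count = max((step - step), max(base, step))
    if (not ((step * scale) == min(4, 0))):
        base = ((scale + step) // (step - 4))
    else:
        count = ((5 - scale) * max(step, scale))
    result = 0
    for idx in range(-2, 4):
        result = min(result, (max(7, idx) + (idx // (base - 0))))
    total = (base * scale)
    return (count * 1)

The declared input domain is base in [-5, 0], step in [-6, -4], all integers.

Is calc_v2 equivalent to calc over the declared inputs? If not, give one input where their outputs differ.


Not equivalent: base=-5, step=-6 separates them (-210 vs 0).
calc: scale becomes -30; next count becomes 0; next ((step * scale) == min(4, 0)) evaluates to false; next count becomes -210; next result becomes 0; next at idx=-2:; next result becomes 0; next at idx=-1:; next result becomes 0; next at idx=0:; next result becomes 0; next at idx=1:; next result becomes 0; next at idx=2:; next result becomes 0; next at idx=3:; next result becomes 0; next final value -210
calc_v2: scale becomes -30; next count becomes 0; next (not ((step * scale) == min(4, 0))) evaluates to true; next base becomes 3; next result becomes 0; next at idx=-2:; next result becomes 0; next at idx=-1:; next result becomes 0; next at idx=0:; next result becomes 0; next at idx=1:; next result becomes 0; next at idx=2:; next result becomes 0; next at idx=3:; next result becomes 0; next total becomes -90; next final value 0
verdict: not equivalent; witness: base=-5, step=-6


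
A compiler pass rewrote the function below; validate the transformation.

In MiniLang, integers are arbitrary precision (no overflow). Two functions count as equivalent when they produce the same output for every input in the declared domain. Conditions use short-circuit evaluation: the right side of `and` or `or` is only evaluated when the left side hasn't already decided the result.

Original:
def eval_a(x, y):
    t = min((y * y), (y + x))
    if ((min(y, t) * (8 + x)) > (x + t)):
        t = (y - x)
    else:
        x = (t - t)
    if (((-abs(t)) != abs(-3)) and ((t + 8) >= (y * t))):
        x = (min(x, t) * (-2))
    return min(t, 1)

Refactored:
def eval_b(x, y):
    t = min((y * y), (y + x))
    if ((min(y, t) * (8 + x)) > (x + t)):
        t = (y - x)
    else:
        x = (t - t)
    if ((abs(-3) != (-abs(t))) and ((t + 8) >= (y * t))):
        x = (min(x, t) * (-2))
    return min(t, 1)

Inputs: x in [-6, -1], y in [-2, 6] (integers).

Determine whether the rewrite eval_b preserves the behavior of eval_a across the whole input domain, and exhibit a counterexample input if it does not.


Behavior is preserved: although same computation, different form, the outputs never diverge.
As a probe, take x=-1, y=6: eval_a runs t=5, then ((min(y, t) * (8 + x)) > (x + t)) is true, then t=7, then (((-abs(t)) != abs(-3)) and ((t + 8) >= (y * t))) is false, then returns 1; eval_b runs t=5, then ((min(y, t) * (8 + x)) > (x + t)) is true, then t=7, then ((abs(-3) != (-abs(t))) and ((t + 8) >= (y * t))) is false, then returns 1; both end at 1.
Across all 54 domain points the two functions coincide.
verdict: equivalent


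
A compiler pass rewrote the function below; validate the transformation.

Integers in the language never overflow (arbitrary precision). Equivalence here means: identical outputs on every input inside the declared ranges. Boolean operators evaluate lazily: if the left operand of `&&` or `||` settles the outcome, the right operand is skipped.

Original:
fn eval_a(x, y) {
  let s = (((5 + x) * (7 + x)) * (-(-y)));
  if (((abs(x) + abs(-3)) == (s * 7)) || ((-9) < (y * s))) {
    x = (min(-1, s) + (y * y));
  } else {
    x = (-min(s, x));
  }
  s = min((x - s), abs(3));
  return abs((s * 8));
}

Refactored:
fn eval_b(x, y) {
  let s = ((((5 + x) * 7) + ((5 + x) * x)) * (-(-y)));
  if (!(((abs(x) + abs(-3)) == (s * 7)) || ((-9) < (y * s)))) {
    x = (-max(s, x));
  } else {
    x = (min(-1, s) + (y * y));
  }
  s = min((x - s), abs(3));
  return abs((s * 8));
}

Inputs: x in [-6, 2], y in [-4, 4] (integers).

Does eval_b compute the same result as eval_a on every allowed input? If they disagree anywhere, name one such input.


Try x=-6, y=-4.
eval_a: s := 4 | (((abs(x) + abs(-3)) == (s * 7)) || ((-9) < (y * s))): false | x := 6 | s := 2 | result 16
eval_b: s := 4 | (!(((abs(x) + abs(-3)) == (s * 7)) || ((-9) < (y * s)))): true | x := -4 | s := -8 | result 64
16 against 64: the behavior changed.
verdict: not equivalent; witness: x=-6, y=-4


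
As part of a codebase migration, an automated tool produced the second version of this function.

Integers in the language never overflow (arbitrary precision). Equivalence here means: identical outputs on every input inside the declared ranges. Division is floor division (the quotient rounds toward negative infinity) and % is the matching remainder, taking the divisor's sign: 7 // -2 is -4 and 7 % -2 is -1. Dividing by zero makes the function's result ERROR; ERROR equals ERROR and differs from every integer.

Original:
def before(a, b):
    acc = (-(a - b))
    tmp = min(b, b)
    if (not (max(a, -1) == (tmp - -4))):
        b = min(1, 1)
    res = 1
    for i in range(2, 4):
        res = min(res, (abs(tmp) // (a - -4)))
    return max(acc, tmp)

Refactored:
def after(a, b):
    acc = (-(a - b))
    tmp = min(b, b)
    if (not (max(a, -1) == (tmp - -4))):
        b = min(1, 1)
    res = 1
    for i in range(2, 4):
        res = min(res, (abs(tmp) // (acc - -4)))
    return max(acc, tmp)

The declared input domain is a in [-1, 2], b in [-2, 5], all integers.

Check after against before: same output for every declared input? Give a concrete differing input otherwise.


Consider the input a=2, b=-2.
before: acc=-4, then tmp=-2, then (not (max(a, -1) == (tmp - -4))) is false, then res=1, then (i=2), then res=0, then (i=3), then res=0, then returns -2
after: acc=-4, then tmp=-2, then (not (max(a, -1) == (tmp - -4))) is false, then res=1, then (i=2), then a zero divisor aborts: ERROR
-2 against ERROR: the behavior changed.
verdict: not equivalent; witness: a=2, b=-2


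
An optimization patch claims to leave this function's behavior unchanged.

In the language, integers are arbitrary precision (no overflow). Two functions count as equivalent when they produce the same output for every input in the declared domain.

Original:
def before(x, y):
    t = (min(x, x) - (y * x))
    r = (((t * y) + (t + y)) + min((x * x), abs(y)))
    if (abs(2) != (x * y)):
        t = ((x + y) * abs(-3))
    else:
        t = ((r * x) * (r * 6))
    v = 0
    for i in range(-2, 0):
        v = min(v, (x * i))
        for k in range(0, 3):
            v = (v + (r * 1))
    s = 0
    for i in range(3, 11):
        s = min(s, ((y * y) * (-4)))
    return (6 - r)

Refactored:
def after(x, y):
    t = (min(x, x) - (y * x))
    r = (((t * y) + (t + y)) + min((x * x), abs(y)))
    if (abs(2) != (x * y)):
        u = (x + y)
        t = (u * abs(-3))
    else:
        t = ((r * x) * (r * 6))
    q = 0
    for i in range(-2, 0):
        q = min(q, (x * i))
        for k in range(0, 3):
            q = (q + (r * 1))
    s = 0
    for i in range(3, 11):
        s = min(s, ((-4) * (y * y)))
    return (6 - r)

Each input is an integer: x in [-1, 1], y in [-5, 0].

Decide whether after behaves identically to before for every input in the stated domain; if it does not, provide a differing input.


Behavior is preserved: although local variable names differ; statement counts differ, the outputs never diverge.
Tracing x=-1, y=-5: before: t=-6, then r=20, then (abs(2) != (x * y)) is true, then t=-18, then v=0, then (i=-2), then v=0, then (k=0), then v=20, then (k=1), then v=40, then (k=2), then v=60, then (i=-1), then v=1, then (k=0), then v=21, then (k=1), then v=41, then (k=2), then v=61, then s=0, then (i=3), then s=-100, then (i=4), then s=-100, then (i=5), then s=-100, then (i=6), then s=-100, then (i=7), then s=-100, then (i=8), then s=-100, then (i=9), then s=-100, then (i=10), then s=-100, then returns -14 | after: t=-6, then r=20, then (abs(2) != (x * y)) is true, then u=-6, then t=-18, then q=0, then (i=-2), then q=0, then (k=0), then q=20, then (k=1), then q=40, then (k=2), then q=60, then (i=-1), then q=1, then (k=0), then q=21, then (k=1), then q=41, then (k=2), then q=61, then s=0, then (i=3), then s=-100, then (i=4), then s=-100, then (i=5), then s=-100, then (i=6), then s=-100, then (i=7), then s=-100, then (i=8), then s=-100, then (i=9), then s=-100, then (i=10), then s=-100, then returns -14 — matching result -14.
Checked all 18 inputs in the declared domain: the outputs agree on every one.
verdict: equivalent


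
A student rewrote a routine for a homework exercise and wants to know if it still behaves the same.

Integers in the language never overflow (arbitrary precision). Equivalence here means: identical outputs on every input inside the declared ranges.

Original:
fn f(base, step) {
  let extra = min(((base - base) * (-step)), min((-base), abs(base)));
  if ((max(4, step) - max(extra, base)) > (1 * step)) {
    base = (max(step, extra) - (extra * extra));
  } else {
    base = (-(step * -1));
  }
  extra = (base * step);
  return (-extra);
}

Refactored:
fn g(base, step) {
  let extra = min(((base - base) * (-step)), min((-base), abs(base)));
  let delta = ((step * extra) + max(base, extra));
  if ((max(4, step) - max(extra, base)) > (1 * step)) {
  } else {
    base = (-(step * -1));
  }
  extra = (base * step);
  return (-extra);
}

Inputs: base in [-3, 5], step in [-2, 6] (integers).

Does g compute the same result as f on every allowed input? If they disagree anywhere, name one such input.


Try base=-3, step=-2.
f: extra=0, then ((max(4, step) - max(extra, base)) > (1 * step)) is true, then base=0, then extra=0, then returns 0
g: extra=0, then delta=0, then ((max(4, step) - max(extra, base)) > (1 * step)) is true, then extra=6, then returns -6
0 != -6, so the rewrite changes behavior.
verdict: not equivalent; witness: base=-3, step=-2


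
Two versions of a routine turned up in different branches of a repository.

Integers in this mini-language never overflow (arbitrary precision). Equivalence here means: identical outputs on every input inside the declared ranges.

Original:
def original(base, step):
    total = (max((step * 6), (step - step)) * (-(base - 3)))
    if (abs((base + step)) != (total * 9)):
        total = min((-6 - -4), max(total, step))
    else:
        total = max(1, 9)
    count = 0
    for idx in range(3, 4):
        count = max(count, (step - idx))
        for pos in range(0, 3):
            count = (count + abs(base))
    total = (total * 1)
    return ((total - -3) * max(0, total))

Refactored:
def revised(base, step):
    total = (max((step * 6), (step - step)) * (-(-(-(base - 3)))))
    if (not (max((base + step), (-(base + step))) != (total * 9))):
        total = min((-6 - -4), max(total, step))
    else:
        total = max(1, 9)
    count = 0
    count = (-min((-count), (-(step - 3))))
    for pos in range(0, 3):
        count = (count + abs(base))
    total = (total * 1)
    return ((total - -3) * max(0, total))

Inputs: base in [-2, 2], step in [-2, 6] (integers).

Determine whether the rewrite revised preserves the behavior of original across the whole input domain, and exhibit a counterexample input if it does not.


Try base=-2, step=-2.
original: total=0, then (abs((base + step)) != (total * 9)) is true, then total=-2, then count=0, then (idx=3), then count=0, then (pos=0), then count=2, then (pos=1), then count=4, then (pos=2), then count=6, then total=-2, then returns 0
revised: total=0, then (not (max((base + step), (-(base + step))) != (total * 9))) is false, then total=9, then count=0, then count=0, then (pos=0), then count=2, then (pos=1), then count=4, then (pos=2), then count=6, then total=9, then returns 108
0 != 108, so the rewrite changes behavior.
verdict: not equivalent; witness: base=-2, step=-2


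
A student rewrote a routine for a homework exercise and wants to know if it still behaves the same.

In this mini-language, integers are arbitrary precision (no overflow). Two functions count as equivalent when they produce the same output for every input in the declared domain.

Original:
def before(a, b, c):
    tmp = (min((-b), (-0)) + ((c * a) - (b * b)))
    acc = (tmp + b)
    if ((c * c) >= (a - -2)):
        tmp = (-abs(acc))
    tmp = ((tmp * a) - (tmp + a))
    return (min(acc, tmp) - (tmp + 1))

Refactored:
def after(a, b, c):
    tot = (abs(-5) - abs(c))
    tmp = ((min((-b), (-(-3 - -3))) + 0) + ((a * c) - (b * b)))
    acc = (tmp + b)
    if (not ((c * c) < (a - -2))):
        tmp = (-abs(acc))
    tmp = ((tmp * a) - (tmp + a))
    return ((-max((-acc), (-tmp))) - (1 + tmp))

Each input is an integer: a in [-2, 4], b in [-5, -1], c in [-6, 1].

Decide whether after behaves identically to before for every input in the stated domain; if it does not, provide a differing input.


Changes here: boolean connective usage differs; also statement counts differ; also arithmetic usage differs; also min/max/abs usage differs; also comparison usage differs; also constant usage differs; also local variable names differ; the full 280-point sweep finds no disagreement.
verdict: equivalent


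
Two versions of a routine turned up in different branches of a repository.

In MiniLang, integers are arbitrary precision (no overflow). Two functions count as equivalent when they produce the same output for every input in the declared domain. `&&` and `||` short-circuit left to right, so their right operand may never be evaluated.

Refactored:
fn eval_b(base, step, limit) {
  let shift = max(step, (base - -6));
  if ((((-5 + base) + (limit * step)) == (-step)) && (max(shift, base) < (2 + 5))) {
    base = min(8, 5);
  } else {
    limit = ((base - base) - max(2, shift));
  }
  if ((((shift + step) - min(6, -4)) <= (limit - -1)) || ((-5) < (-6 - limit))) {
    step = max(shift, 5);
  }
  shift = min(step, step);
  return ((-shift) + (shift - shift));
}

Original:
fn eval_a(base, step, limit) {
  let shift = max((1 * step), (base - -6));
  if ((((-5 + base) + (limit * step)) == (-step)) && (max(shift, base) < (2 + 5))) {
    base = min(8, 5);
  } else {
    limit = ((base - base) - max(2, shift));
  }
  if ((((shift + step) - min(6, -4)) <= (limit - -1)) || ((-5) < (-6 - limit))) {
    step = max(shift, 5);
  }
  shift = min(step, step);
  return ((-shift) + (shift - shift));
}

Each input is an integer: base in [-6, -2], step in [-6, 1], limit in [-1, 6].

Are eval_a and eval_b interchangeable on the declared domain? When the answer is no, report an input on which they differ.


Although arithmetic usage differs; constant usage differs, 320/320 inputs agree.
verdict: equivalent


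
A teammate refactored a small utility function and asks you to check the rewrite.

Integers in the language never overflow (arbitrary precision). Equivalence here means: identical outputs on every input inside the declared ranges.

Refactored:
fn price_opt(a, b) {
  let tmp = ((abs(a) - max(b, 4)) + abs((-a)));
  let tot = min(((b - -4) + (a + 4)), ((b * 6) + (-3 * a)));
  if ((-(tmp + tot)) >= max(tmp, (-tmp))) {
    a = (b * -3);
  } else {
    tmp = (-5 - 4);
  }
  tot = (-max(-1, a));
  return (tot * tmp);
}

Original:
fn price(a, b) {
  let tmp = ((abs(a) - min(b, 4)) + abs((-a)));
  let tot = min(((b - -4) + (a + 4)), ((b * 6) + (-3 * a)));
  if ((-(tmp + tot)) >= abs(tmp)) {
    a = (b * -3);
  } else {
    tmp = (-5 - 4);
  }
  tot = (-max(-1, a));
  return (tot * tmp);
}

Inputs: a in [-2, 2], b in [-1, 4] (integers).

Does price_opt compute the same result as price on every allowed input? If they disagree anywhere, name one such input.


Try a=-2, b=-1.
price: tmp becomes 5; next tot becomes 0; next ((-(tmp + tot)) >= abs(tmp)) evaluates to false; next tmp becomes -9; next tot becomes 1; next final value -9
price_opt: tmp becomes 0; next tot becomes 0; next ((-(tmp + tot)) >= max(tmp, (-tmp))) evaluates to true; next a becomes 3; next tot becomes -3; next final value 0
-9 against 0: the behavior changed.
verdict: not equivalent; witness: a=-2, b=-1


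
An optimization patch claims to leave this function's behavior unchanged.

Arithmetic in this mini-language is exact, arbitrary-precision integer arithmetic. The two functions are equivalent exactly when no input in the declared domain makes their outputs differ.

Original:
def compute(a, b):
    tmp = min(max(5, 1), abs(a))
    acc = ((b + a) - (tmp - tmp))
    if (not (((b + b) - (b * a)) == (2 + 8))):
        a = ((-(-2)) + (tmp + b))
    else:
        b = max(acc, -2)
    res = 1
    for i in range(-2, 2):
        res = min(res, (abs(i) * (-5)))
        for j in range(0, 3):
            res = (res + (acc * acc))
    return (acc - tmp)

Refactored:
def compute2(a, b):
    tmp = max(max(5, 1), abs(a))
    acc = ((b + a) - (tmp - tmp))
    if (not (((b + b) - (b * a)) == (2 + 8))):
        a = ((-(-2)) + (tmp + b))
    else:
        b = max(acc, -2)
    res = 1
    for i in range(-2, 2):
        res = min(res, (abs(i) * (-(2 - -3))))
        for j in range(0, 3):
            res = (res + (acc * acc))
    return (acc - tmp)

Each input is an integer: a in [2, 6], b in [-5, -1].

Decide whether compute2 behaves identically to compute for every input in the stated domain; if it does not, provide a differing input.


Not equivalent: a=2, b=-5 separates them (-5 vs -8).
compute: tmp becomes 2; next acc becomes -3; next (not (((b + b) - (b * a)) == (2 + 8))) evaluates to true; next a becomes -1; next res becomes 1; next at i=-2:; next res becomes -10; next at j=0:; next res becomes -1; next at j=1:; next res becomes 8; next at j=2:; next res becomes 17; next at i=-1:; next res becomes -5; next at j=0:; next res becomes 4; next at j=1:; next res becomes 13; next at j=2:; next res becomes 22; next at i=0:; next res becomes 0; next at j=0:; next res becomes 9; next at j=1:; next res becomes 18; next at j=2:; next res becomes 27; next at i=1:; next res becomes -5; next at j=0:; next res becomes 4; next at j=1:; next res becomes 13; next at j=2:; next res becomes 22; next final value -5
compute2: tmp becomes 5; next acc becomes -3; next (not (((b + b) - (b * a)) == (2 + 8))) evaluates to true; next a becomes 2; next res becomes 1; next at i=-2:; next res becomes -10; next at j=0:; next res becomes -1; next at j=1:; next res becomes 8; next at j=2:; next res becomes 17; next at i=-1:; next res becomes -5; next at j=0:; next res becomes 4; next at j=1:; next res becomes 13; next at j=2:; next res becomes 22; next at i=0:; next res becomes 0; next at j=0:; next res becomes 9; next at j=1:; next res becomes 18; next at j=2:; next res becomes 27; next at i=1:; next res becomes -5; next at j=0:; next res becomes 4; next at j=1:; next res becomes 13; next at j=2:; next res becomes 22; next final value -8
verdict: not equivalent; witness: a=2, b=-5


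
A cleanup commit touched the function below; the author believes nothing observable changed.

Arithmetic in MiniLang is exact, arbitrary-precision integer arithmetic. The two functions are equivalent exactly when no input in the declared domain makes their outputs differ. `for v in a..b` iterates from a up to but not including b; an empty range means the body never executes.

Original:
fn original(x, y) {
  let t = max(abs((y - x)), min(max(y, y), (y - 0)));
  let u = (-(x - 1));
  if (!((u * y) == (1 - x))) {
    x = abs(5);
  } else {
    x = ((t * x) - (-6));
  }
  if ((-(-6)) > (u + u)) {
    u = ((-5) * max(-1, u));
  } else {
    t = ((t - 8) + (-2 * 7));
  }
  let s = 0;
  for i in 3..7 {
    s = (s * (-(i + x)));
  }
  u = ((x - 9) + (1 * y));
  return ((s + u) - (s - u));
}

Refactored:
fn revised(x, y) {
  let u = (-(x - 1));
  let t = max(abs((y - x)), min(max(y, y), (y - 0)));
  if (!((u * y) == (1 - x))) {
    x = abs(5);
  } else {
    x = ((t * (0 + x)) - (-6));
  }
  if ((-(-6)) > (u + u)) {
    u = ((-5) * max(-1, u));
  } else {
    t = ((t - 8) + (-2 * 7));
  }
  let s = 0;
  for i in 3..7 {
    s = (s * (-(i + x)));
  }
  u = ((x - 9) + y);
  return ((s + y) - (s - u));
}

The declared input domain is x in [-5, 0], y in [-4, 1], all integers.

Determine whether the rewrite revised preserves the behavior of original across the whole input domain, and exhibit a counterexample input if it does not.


x=-5, y=-4 yields -16 from original but -12 from revised.
verdict: not equivalent; witness: x=-5, y=-4


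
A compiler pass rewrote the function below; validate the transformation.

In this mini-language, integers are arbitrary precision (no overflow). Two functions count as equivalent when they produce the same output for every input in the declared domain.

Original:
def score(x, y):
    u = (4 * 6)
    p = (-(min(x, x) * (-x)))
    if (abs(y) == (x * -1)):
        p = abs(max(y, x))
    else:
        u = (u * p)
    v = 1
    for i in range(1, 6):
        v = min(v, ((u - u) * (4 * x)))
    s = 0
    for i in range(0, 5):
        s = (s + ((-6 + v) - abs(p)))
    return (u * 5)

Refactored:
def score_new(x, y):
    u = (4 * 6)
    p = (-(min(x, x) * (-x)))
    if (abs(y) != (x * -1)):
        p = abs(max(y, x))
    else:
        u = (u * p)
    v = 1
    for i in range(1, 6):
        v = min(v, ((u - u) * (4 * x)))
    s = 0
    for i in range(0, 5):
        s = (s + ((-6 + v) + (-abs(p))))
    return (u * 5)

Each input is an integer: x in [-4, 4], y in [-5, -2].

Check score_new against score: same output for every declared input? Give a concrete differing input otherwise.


The rewrite breaks on x=-4, y=-5, where the results are 1920 and 120.
score: u := 24 | p := 16 | (abs(y) == (x * -1)): false | u := 384 | v := 1 | iter i=1: | v := 0 | iter i=2: | v := 0 | iter i=3: | v := 0 | iter i=4: | v := 0 | iter i=5: | v := 0 | s := 0 | iter i=0: | s := -22 | iter i=1: | s := -44 | iter i=2: | s := -66 | iter i=3: | s := -88 | iter i=4: | s := -110 | result 1920
score_new: u := 24 | p := 16 | (abs(y) != (x * -1)): true | p := 4 | v := 1 | iter i=1: | v := 0 | iter i=2: | v := 0 | iter i=3: | v := 0 | iter i=4: | v := 0 | iter i=5: | v := 0 | s := 0 | iter i=0: | s := -10 | iter i=1: | s := -20 | iter i=2: | s := -30 | iter i=3: | s := -40 | iter i=4: | s := -50 | result 120
verdict: not equivalent; witness: x=-4, y=-5


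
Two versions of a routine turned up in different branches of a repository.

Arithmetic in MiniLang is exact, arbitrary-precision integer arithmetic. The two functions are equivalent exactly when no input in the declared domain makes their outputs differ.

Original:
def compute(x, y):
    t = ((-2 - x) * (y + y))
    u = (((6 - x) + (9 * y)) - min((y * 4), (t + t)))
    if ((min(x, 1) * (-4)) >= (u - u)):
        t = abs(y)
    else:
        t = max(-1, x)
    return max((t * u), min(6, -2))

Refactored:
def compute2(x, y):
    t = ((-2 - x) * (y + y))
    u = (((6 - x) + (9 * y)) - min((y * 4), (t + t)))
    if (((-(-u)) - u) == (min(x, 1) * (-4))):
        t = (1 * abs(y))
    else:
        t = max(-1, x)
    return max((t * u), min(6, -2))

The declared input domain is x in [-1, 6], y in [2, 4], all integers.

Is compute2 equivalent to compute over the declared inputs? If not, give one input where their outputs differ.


There is a counterexample at x=-1, y=2: 66 on one side, -2 on the other.
compute: t = -4; u = 33; ((min(x, 1) * (-4)) >= (u - u)) -> true; t = 2; return 66
compute2: t = -4; u = 33; (((-(-u)) - u) == (min(x, 1) * (-4))) -> false; t = -1; return -2
verdict: not equivalent; witness: x=-1, y=2


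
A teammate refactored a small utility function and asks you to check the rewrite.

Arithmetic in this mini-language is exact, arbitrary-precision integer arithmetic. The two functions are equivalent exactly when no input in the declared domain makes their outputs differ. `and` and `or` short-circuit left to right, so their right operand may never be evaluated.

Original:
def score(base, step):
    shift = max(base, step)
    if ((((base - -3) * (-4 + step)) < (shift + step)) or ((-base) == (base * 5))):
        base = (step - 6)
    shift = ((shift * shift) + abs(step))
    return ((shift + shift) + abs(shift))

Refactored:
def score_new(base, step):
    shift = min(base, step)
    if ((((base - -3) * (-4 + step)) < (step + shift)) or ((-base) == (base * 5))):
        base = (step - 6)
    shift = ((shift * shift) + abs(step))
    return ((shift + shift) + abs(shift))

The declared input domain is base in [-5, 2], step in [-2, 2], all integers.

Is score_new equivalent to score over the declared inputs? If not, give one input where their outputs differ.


There is a counterexample at base=-5, step=-2: 18 on one side, 81 on the other.
score: shift=-2, then ((((base - -3) * (-4 + step)) < (shift + step)) or ((-base) == (base * 5))) is false, then shift=6, then returns 18
score_new: shift=-5, then ((((base - -3) * (-4 + step)) < (step + shift)) or ((-base) == (base * 5))) is false, then shift=27, then returns 81
verdict: not equivalent; witness: base=-5, step=-2


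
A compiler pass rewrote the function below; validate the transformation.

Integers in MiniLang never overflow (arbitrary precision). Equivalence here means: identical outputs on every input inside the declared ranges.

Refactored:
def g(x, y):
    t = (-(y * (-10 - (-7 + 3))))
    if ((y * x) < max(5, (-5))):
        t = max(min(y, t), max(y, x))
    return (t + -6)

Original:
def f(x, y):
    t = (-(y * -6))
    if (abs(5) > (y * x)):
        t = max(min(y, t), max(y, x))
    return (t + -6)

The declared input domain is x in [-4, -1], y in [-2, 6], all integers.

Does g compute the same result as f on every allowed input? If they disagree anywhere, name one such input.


The two are interchangeable: arithmetic usage differs, min/max/abs usage differs, comparison usage differs, constant usage differs, and every declared input agrees.
Spot check at x=-4, y=3 — f: t becomes 18; next (abs(5) > (y * x)) evaluates to true; next t becomes 3; next final value -3. g: t becomes 18; next ((y * x) < max(5, (-5))) evaluates to true; next t becomes 3; next final value -3. Both give -3.
Across all 36 domain points the two functions coincide.
verdict: equivalent


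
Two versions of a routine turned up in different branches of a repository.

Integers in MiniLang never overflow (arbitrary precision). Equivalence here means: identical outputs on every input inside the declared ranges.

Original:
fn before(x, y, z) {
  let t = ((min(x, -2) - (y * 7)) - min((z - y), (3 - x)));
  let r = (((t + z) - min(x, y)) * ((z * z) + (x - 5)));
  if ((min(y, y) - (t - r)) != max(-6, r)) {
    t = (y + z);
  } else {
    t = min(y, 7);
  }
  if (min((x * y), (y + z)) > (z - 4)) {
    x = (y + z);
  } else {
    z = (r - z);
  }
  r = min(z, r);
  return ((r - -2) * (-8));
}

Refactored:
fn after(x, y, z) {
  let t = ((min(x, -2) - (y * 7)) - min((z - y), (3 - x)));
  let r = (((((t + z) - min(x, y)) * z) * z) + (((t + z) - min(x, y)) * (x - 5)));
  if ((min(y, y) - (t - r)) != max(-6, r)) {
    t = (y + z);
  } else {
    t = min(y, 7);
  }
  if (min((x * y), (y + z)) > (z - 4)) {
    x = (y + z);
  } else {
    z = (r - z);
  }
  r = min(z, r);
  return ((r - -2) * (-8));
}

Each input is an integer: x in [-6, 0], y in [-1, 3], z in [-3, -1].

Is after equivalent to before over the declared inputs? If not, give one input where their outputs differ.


Although min/max/abs usage differs; arithmetic usage differs, 105/105 inputs agree.
verdict: equivalent
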